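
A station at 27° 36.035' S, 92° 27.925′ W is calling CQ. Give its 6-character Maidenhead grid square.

EG32sj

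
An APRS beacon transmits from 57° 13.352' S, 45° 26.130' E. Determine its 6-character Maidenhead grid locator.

LD22rs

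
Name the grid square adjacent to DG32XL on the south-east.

DG42ak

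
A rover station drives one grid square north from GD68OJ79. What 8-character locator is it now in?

GD68ok70

Latitude extended square 9; +1 → 10, wraps to 0, carry into subsquare.
Latitude subsquare j = 9; +1 → 10 = k.
The longitude characters are unchanged.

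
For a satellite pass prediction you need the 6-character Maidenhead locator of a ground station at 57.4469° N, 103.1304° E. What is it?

OO17nk

Add 180° to longitude and 90° to latitude: 283.1304, 147.4469.
Field: lon ⌊283.1304/20⌋ = 14 → O; lat ⌊147.4469/10⌋ = 14 → O.
Square: lon ⌊3.1304/2⌋ = 1; lat ⌊7.4469/1⌋ = 7.
Subsquare: lon ⌊1.1304/0.0833333⌋ = 13 → n; lat ⌊0.4469/0.0416667⌋ = 10 → k.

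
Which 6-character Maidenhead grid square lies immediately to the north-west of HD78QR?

Longitude subsquare q = 16; −1 → 15 = p.
Latitude subsquare r = 17; +1 → 18 = s.

HD78ps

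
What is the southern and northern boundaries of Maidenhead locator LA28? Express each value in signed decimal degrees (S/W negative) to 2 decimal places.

Field L=11, A=0: +11·20° lon, +0·10° lat → SW at lon 40°, lat -90°.
Square 2, 8: +2·2° lon, +8·1° lat → SW at lon 44°, lat -82°.
Cell spans 2° lon × 1° lat.
south -82.00, north -81.00.

-82.00, -81.00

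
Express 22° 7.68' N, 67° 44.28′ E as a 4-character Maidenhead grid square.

ML32

Shift to the Maidenhead origin (180°W, 90°S): lon 247.74, lat 112.13.
Field (20°×10°, letters A–R): 247.74/20 → 12 → M, 112.13/10 → 11 → L; chars ML.
Square (2°×1°, digits 0–9): 7.74/2 → 3, 2.13/1 → 2; chars 32.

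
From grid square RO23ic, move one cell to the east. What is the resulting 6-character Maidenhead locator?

Longitude subsquare i = 8; +1 → 9 = j.
The latitude characters are unchanged.

RO23jc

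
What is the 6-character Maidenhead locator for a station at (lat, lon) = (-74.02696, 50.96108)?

LB55lx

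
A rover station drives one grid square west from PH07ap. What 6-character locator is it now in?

OH97xp

Longitude subsquare a = 0; −1 → -1, wraps to 23 = x, carry into square.
Longitude square 0; −1 → -1, wraps to 9, carry into field.
Longitude field P = 15; −1 → 14 = O.
The latitude characters are unchanged.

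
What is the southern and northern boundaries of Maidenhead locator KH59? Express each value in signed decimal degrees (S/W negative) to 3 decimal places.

-11.000, -10.000

Field K=10, H=7: +10·20° lon, +7·10° lat → SW at lon 20°, lat -20°.
Square 5, 9: +5·2° lon, +9·1° lat → SW at lon 30°, lat -11°.
Cell spans 2° lon × 1° lat.
south -11.000, north -10.000.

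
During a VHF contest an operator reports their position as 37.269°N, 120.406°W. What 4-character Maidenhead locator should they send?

Add 180° to longitude and 90° to latitude: 59.59, 127.27.
Field: 59.59/20 → 2 → C, 127.27/10 → 12 → M; chars CM.
Square: 19.59/2 → 9, 7.27/1 → 7; chars 97.

CM97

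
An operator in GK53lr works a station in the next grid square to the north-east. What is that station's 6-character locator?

Longitude subsquare l = 11; +1 → 12 = m.
Latitude subsquare r = 17; +1 → 18 = s.

GK53ms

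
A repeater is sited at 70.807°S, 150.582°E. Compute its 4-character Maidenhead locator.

Offset from 180°W / 90°S: lon 330.58°, lat 19.19°.
Field: lon ⌊330.58/20⌋ = 16 → Q; lat ⌊19.19/10⌋ = 1 → B.
Square: lon ⌊10.58/2⌋ = 5; lat ⌊9.19/1⌋ = 9.

QB59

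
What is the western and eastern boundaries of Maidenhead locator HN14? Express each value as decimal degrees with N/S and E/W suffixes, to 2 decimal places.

Field H=7, N=13: +7·20° lon, +13·10° lat → SW at lon -40°, lat 40°.
Square 1, 4: +1·2° lon, +4·1° lat → SW at lon -38°, lat 44°.
Cell spans 2° lon × 1° lat.
west 38.00° W, east 36.00° W.

38.00° W, 36.00° W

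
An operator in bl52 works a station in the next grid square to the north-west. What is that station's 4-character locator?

BL43

Longitude square 5; −1 → 4.
Latitude square 2; +1 → 3.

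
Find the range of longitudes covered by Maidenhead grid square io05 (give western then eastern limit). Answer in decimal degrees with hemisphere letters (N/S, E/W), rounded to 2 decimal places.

20.00° W, 18.00° W

Field I=8, O=14: +8·20° lon, +14·10° lat → SW at lon -20°, lat 50°.
Square 0, 5: +0·2° lon, +5·1° lat → SW at lon -20°, lat 55°.
Cell spans 2° lon × 1° lat.
west 20.00° W, east 18.00° W.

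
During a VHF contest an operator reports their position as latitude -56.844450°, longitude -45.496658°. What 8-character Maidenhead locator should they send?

Add 180° to longitude and 90° to latitude: 134.50334, 33.15555.
Field: lon ⌊134.50334/20⌋ = 6 → G; lat ⌊33.15555/10⌋ = 3 → D.
Square: lon ⌊14.50334/2⌋ = 7; lat ⌊3.15555/1⌋ = 3.
Subsquare: lon ⌊0.50334/0.0833333⌋ = 6 → g; lat ⌊0.15555/0.0416667⌋ = 3 → d.
Extended square: lon ⌊0.00334/0.00833333⌋ = 0; lat ⌊0.03055/0.00416667⌋ = 7.

GD73gd07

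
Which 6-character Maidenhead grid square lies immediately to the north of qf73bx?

QF74ba

Latitude subsquare x = 23; +1 → 24, wraps to 0 = a, carry into square.
Latitude square 3; +1 → 4.
The longitude characters are unchanged.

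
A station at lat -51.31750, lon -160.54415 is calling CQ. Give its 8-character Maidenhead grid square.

AD98rq43

Offset from 180°W / 90°S: lon 19.45585°, lat 38.68250°.
Field: lon ⌊19.45585/20⌋ = 0 → A; lat ⌊38.68250/10⌋ = 3 → D.
Square: lon ⌊19.45585/2⌋ = 9; lat ⌊8.68250/1⌋ = 8.
Subsquare: lon ⌊1.45585/0.0833333⌋ = 17 → r; lat ⌊0.68250/0.0416667⌋ = 16 → q.
Extended square: lon ⌊0.03918/0.00833333⌋ = 4; lat ⌊0.01583/0.00416667⌋ = 3.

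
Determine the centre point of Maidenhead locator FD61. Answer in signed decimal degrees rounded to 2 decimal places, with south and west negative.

-58.50, -67.00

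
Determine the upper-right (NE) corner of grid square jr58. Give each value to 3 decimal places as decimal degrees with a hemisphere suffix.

Field J=9, R=17: +9·20° lon, +17·10° lat → SW at lon 0°, lat 80°.
Square 5, 8: +5·2° lon, +8·1° lat → SW at lon 10°, lat 88°.
Cell spans 2° lon × 1° lat. NE corner is SW corner plus one full cell.
latitude 89.000° N, longitude 12.000° E.

89.000° N, 12.000° E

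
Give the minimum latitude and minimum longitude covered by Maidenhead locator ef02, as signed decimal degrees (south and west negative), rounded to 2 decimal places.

-38.00, -100.00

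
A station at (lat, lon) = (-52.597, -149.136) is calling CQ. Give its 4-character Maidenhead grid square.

Offset from 180°W / 90°S: lon 30.86°, lat 37.40°.
Field (20°×10°, letters A–R): 30.86/20 → 1 → B, 37.40/10 → 3 → D; chars BD.
Square (2°×1°, digits 0–9): 10.86/2 → 5, 7.40/1 → 7; chars 57.

BD57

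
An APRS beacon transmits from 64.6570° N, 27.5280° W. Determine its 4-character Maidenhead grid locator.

Offset from 180°W / 90°S: lon 152.47°, lat 154.66°.
Field: lon ⌊152.47/20⌋ = 7 → H; lat ⌊154.66/10⌋ = 15 → P.
Square: lon ⌊12.47/2⌋ = 6; lat ⌊4.66/1⌋ = 4.

HP64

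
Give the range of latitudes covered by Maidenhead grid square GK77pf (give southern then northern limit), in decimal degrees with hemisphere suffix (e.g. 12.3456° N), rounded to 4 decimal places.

Field G=6, K=10: +6·20° lon, +10·10° lat → SW at lon -60°, lat 10°.
Square 7, 7: +7·2° lon, +7·1° lat → SW at lon -46°, lat 17°.
Subsquare p=15, f=5: +15·0.0833333° lon, +5·0.0416667° lat → SW at lon -44.75°, lat 17.2083°.
Cell spans 0.0833333° lon × 0.0416667° lat.
south 17.2083° N, north 17.2500° N.

17.2083° N, 17.2500° N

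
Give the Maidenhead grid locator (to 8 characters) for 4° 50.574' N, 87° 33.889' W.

Add 180° to longitude and 90° to latitude: 92.43518, 94.84290.
Field: 92.43518/20 → 4 → E, 94.84290/10 → 9 → J; chars EJ.
Square: 12.43518/2 → 6, 4.84290/1 → 4; chars 64.
Subsquare: 0.43518/0.0833333 → 5 → f, 0.84290/0.0416667 → 20 → u; chars fu.
Extended square: 0.01852/0.00833333 → 2, 0.00957/0.00416667 → 2; chars 22.

EJ64fu22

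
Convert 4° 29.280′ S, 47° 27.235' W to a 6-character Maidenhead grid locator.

GI65gm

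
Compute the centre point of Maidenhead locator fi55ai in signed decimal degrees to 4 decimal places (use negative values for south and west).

-4.6458, -69.9583

Field F=5, I=8: +5·20° lon, +8·10° lat → SW at lon -80°, lat -10°.
Square 5, 5: +5·2° lon, +5·1° lat → SW at lon -70°, lat -5°.
Subsquare a=0, i=8: +0·0.0833333° lon, +8·0.0416667° lat → SW at lon -70°, lat -4.66667°.
Cell spans 0.0833333° lon × 0.0416667° lat. Centre is SW corner plus half of each.
latitude -4.6458, longitude -69.9583.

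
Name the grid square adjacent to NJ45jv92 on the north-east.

NJ45kv03

Longitude extended square 9; +1 → 10, wraps to 0, carry into subsquare.
Longitude subsquare j = 9; +1 → 10 = k.
Latitude extended square 2; +1 → 3.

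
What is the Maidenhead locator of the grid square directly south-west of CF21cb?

CF21ba

Longitude subsquare c = 2; −1 → 1 = b.
Latitude subsquare b = 1; −1 → 0 = a.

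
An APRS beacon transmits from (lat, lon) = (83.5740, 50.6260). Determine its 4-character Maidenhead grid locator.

LR53

Shift to the Maidenhead origin (180°W, 90°S): lon 230.63, lat 173.57.
Field (20°×10°, letters A–R): lon ⌊230.63/20⌋ = 11 → L; lat ⌊173.57/10⌋ = 17 → R.
Square (2°×1°, digits 0–9): lon ⌊10.63/2⌋ = 5; lat ⌊3.57/1⌋ = 3.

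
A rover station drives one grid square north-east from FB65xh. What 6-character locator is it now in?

Longitude subsquare x = 23; +1 → 24, wraps to 0 = a, carry into square.
Longitude square 6; +1 → 7.
Latitude subsquare h = 7; +1 → 8 = i.

FB75ai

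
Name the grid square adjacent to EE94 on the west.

Longitude square 9; −1 → 8.
The latitude characters are unchanged.

EE84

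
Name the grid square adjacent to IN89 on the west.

IN79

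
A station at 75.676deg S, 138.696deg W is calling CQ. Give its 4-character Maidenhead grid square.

CB04

Offset from 180°W / 90°S: lon 41.30°, lat 14.32°.
Field: 41.30/20 → 2 → C, 14.32/10 → 1 → B; chars CB.
Square: 1.30/2 → 0, 4.32/1 → 4; chars 04.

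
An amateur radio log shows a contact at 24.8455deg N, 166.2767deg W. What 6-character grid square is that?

AL64uu

Shift to the Maidenhead origin (180°W, 90°S): lon 13.7233, lat 114.8455.
Field (20°×10°, letters A–R): 13.7233/20 → 0 → A, 114.8455/10 → 11 → L; chars AL.
Square (2°×1°, digits 0–9): 13.7233/2 → 6, 4.8455/1 → 4; chars 64.
Subsquare (5′×2.5′, letters a–x): 1.7233/0.0833333 → 20 → u, 0.8455/0.0416667 → 20 → u; chars uu.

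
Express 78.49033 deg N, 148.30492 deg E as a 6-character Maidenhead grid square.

Shift to the Maidenhead origin (180°W, 90°S): lon 328.3049, lat 168.4903.
Field: lon ⌊328.3049/20⌋ = 16 → Q; lat ⌊168.4903/10⌋ = 16 → Q.
Square: lon ⌊8.3049/2⌋ = 4; lat ⌊8.4903/1⌋ = 8.
Subsquare: lon ⌊0.3049/0.0833333⌋ = 3 → d; lat ⌊0.4903/0.0416667⌋ = 11 → l.

QQ48dl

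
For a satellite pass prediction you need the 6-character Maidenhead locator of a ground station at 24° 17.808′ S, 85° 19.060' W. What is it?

EG75iq

Shift to the Maidenhead origin (180°W, 90°S): lon 94.6823, lat 65.7032.
Field (20°×10°, letters A–R): lon ⌊94.6823/20⌋ = 4 → E; lat ⌊65.7032/10⌋ = 6 → G.
Square (2°×1°, digits 0–9): lon ⌊14.6823/2⌋ = 7; lat ⌊5.7032/1⌋ = 5.
Subsquare (5′×2.5′, letters a–x): lon ⌊0.6823/0.0833333⌋ = 8 → i; lat ⌊0.7032/0.0416667⌋ = 16 → q.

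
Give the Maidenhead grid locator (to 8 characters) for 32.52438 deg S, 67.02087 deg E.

MF37ml24

Add 180° to longitude and 90° to latitude: 247.02087, 57.47562.
Field: lon ⌊247.02087/20⌋ = 12 → M; lat ⌊57.47562/10⌋ = 5 → F.
Square: lon ⌊7.02087/2⌋ = 3; lat ⌊7.47562/1⌋ = 7.
Subsquare: lon ⌊1.02087/0.0833333⌋ = 12 → m; lat ⌊0.47562/0.0416667⌋ = 11 → l.
Extended square: lon ⌊0.02087/0.00833333⌋ = 2; lat ⌊0.01729/0.00416667⌋ = 4.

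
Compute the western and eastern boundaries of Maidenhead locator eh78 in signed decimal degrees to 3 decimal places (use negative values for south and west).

-86.000, -84.000

Field E=4, H=7: +4·20° lon, +7·10° lat → SW at lon -100°, lat -20°.
Square 7, 8: +7·2° lon, +8·1° lat → SW at lon -86°, lat -12°.
Cell spans 2° lon × 1° lat.
west -86.000, east -84.000.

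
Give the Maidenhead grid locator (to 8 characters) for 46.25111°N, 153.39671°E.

QN66qg70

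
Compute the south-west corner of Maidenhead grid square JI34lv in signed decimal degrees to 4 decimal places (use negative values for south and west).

Field J=9, I=8: +9·20° lon, +8·10° lat → SW at lon 0°, lat -10°.
Square 3, 4: +3·2° lon, +4·1° lat → SW at lon 6°, lat -6°.
Subsquare l=11, v=21: +11·0.0833333° lon, +21·0.0416667° lat → SW at lon 6.91667°, lat -5.125°.
latitude -5.1250, longitude 6.9167.

-5.1250, 6.9167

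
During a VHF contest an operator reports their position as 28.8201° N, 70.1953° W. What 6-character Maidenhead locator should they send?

FL48vt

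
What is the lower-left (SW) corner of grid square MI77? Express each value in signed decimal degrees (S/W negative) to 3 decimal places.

Field M=12, I=8: +12·20° lon, +8·10° lat → SW at lon 60°, lat -10°.
Square 7, 7: +7·2° lon, +7·1° lat → SW at lon 74°, lat -3°.
latitude -3.000, longitude 74.000.

-3.000, 74.000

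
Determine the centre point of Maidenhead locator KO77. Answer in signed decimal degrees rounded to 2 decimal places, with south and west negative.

Field K=10, O=14: +10·20° lon, +14·10° lat → SW at lon 20°, lat 50°.
Square 7, 7: +7·2° lon, +7·1° lat → SW at lon 34°, lat 57°.
Cell spans 2° lon × 1° lat. Centre is SW corner plus half of each.
latitude 57.50, longitude 35.00.

57.50, 35.00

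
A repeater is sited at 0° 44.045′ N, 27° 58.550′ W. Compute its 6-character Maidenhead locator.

HJ60ar

Offset from 180°W / 90°S: lon 152.0242°, lat 90.7341°.
Field: 152.0242/20 → 7 → H, 90.7341/10 → 9 → J; chars HJ.
Square: 12.0242/2 → 6, 0.7341/1 → 0; chars 60.
Subsquare: 0.0242/0.0833333 → 0 → a, 0.7341/0.0416667 → 17 → r; chars ar.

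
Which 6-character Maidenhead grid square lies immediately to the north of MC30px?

MC31pa

Latitude subsquare x = 23; +1 → 24, wraps to 0 = a, carry into square.
Latitude square 0; +1 → 1.
The longitude characters are unchanged.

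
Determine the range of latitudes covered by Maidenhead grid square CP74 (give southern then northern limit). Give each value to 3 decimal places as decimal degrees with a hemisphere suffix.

64.000° N, 65.000° N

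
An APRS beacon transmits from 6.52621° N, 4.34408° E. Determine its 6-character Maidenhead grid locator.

JJ26em

Offset from 180°W / 90°S: lon 184.3441°, lat 96.5262°.
Field: lon ⌊184.3441/20⌋ = 9 → J; lat ⌊96.5262/10⌋ = 9 → J.
Square: lon ⌊4.3441/2⌋ = 2; lat ⌊6.5262/1⌋ = 6.
Subsquare: lon ⌊0.3441/0.0833333⌋ = 4 → e; lat ⌊0.5262/0.0416667⌋ = 12 → m.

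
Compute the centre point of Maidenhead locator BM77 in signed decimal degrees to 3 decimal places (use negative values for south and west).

Field B=1, M=12: +1·20° lon, +12·10° lat → SW at lon -160°, lat 30°.
Square 7, 7: +7·2° lon, +7·1° lat → SW at lon -146°, lat 37°.
Cell spans 2° lon × 1° lat. Centre is SW corner plus half of each.
latitude 37.500, longitude -145.000.

37.500, -145.000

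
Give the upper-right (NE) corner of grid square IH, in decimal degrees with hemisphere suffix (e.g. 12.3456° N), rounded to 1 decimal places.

10.0° S, 0.0° E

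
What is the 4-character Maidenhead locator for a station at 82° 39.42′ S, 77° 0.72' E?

MA87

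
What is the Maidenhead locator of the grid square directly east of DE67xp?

Longitude subsquare x = 23; +1 → 24, wraps to 0 = a, carry into square.
Longitude square 6; +1 → 7.
The latitude characters are unchanged.

DE77ap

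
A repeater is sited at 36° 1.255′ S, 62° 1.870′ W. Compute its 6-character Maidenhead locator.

Shift to the Maidenhead origin (180°W, 90°S): lon 117.9688, lat 53.9791.
Field (20°×10°, letters A–R): 117.9688/20 → 5 → F, 53.9791/10 → 5 → F; chars FF.
Square (2°×1°, digits 0–9): 17.9688/2 → 8, 3.9791/1 → 3; chars 83.
Subsquare (5′×2.5′, letters a–x): 1.9688/0.0833333 → 23 → x, 0.9791/0.0416667 → 23 → x; chars xx.

FF83xx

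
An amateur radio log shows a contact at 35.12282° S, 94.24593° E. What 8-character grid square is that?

NF74cv90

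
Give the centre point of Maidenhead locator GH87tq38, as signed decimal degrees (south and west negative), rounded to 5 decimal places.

Field G=6, H=7: +6·20° lon, +7·10° lat → SW at lon -60°, lat -20°.
Square 8, 7: +8·2° lon, +7·1° lat → SW at lon -44°, lat -13°.
Subsquare t=19, q=16: +19·0.0833333° lon, +16·0.0416667° lat → SW at lon -42.4167°, lat -12.3333°.
Extended square 3, 8: +3·0.00833333° lon, +8·0.00416667° lat → SW at lon -42.3917°, lat -12.3°.
Cell spans 0.00833333° lon × 0.00416667° lat. Centre is SW corner plus half of each.
latitude -12.29792, longitude -42.38750.

-12.29792, -42.38750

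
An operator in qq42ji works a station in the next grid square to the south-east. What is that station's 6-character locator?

QQ42kh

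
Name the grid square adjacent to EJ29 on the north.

EK20

Latitude square 9; +1 → 10, wraps to 0, carry into field.
Latitude field J = 9; +1 → 10 = K.
The longitude characters are unchanged.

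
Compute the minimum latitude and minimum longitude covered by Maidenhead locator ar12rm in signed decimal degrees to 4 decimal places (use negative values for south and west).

Field A=0, R=17: +0·20° lon, +17·10° lat → SW at lon -180°, lat 80°.
Square 1, 2: +1·2° lon, +2·1° lat → SW at lon -178°, lat 82°.
Subsquare r=17, m=12: +17·0.0833333° lon, +12·0.0416667° lat → SW at lon -176.583°, lat 82.5°.
latitude 82.5000, longitude -176.5833.

82.5000, -176.5833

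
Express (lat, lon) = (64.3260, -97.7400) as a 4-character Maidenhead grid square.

EP14

Offset from 180°W / 90°S: lon 82.26°, lat 154.33°.
Field: lon ⌊82.26/20⌋ = 4 → E; lat ⌊154.33/10⌋ = 15 → P.
Square: lon ⌊2.26/2⌋ = 1; lat ⌊4.33/1⌋ = 4.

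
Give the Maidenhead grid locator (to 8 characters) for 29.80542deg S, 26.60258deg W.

HG60qe76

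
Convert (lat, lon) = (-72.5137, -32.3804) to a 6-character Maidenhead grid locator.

HB37tl

Offset from 180°W / 90°S: lon 147.6196°, lat 17.4863°.
Field: lon ⌊147.6196/20⌋ = 7 → H; lat ⌊17.4863/10⌋ = 1 → B.
Square: lon ⌊7.6196/2⌋ = 3; lat ⌊7.4863/1⌋ = 7.
Subsquare: lon ⌊1.6196/0.0833333⌋ = 19 → t; lat ⌊0.4863/0.0416667⌋ = 11 → l.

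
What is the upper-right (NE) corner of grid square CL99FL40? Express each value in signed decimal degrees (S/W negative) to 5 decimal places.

Field C=2, L=11: +2·20° lon, +11·10° lat → SW at lon -140°, lat 20°.
Square 9, 9: +9·2° lon, +9·1° lat → SW at lon -122°, lat 29°.
Subsquare f=5, l=11: +5·0.0833333° lon, +11·0.0416667° lat → SW at lon -121.583°, lat 29.4583°.
Extended square 4, 0: +4·0.00833333° lon, +0·0.00416667° lat → SW at lon -121.55°, lat 29.4583°.
Cell spans 0.00833333° lon × 0.00416667° lat. NE corner is SW corner plus one full cell.
latitude 29.46250, longitude -121.54167.

29.46250, -121.54167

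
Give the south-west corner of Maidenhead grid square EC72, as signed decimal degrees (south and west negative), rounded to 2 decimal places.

Field E=4, C=2: +4·20° lon, +2·10° lat → SW at lon -100°, lat -70°.
Square 7, 2: +7·2° lon, +2·1° lat → SW at lon -86°, lat -68°.
latitude -68.00, longitude -86.00.

-68.00, -86.00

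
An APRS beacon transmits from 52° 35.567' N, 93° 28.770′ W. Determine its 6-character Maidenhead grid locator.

EO32go

Shift to the Maidenhead origin (180°W, 90°S): lon 86.5205, lat 142.5928.
Field: lon ⌊86.5205/20⌋ = 4 → E; lat ⌊142.5928/10⌋ = 14 → O.
Square: lon ⌊6.5205/2⌋ = 3; lat ⌊2.5928/1⌋ = 2.
Subsquare: lon ⌊0.5205/0.0833333⌋ = 6 → g; lat ⌊0.5928/0.0416667⌋ = 14 → o.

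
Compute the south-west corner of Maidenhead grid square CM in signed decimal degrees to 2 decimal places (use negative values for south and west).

Field C=2, M=12: +2·20° lon, +12·10° lat → SW at lon -140°, lat 30°.
latitude 30.00, longitude -140.00.

30.00, -140.00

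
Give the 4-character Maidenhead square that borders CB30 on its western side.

CB20

Longitude square 3; −1 → 2.
The latitude characters are unchanged.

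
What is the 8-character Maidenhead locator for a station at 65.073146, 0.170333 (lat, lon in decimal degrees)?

JP05cb07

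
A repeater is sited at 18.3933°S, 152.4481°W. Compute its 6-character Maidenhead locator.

Add 180° to longitude and 90° to latitude: 27.5519, 71.6067.
Field: lon ⌊27.5519/20⌋ = 1 → B; lat ⌊71.6067/10⌋ = 7 → H.
Square: lon ⌊7.5519/2⌋ = 3; lat ⌊1.6067/1⌋ = 1.
Subsquare: lon ⌊1.5519/0.0833333⌋ = 18 → s; lat ⌊0.6067/0.0416667⌋ = 14 → o.

BH31so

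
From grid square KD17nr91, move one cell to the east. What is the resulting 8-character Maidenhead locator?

KD17or01

Longitude extended square 9; +1 → 10, wraps to 0, carry into subsquare.
Longitude subsquare n = 13; +1 → 14 = o.
The latitude characters are unchanged.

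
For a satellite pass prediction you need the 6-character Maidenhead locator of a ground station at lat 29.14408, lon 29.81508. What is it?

KL49vd

Shift to the Maidenhead origin (180°W, 90°S): lon 209.8151, lat 119.1441.
Field: 209.8151/20 → 10 → K, 119.1441/10 → 11 → L; chars KL.
Square: 9.8151/2 → 4, 9.1441/1 → 9; chars 49.
Subsquare: 1.8151/0.0833333 → 21 → v, 0.1441/0.0416667 → 3 → d; chars vd.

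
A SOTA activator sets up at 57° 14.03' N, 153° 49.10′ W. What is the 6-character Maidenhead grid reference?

BO37cf

Offset from 180°W / 90°S: lon 26.1817°, lat 147.2338°.
Field (20°×10°, letters A–R): 26.1817/20 → 1 → B, 147.2338/10 → 14 → O; chars BO.
Square (2°×1°, digits 0–9): 6.1817/2 → 3, 7.2338/1 → 7; chars 37.
Subsquare (5′×2.5′, letters a–x): 0.1817/0.0833333 → 2 → c, 0.2338/0.0416667 → 5 → f; chars cf.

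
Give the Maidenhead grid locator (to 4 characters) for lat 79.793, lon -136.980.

CQ19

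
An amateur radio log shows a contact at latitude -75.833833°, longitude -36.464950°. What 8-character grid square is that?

HB14sd49

Add 180° to longitude and 90° to latitude: 143.53505, 14.16617.
Field (20°×10°, letters A–R): 143.53505/20 → 7 → H, 14.16617/10 → 1 → B; chars HB.
Square (2°×1°, digits 0–9): 3.53505/2 → 1, 4.16617/1 → 4; chars 14.
Subsquare (5′×2.5′, letters a–x): 1.53505/0.0833333 → 18 → s, 0.16617/0.0416667 → 3 → d; chars sd.
Extended square (30″×15″, digits 0–9): 0.03505/0.00833333 → 4, 0.04117/0.00416667 → 9; chars 49.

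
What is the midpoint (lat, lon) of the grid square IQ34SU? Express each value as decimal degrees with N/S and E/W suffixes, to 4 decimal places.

74.8542° N, 12.4583° W

Field I=8, Q=16: +8·20° lon, +16·10° lat → SW at lon -20°, lat 70°.
Square 3, 4: +3·2° lon, +4·1° lat → SW at lon -14°, lat 74°.
Subsquare s=18, u=20: +18·0.0833333° lon, +20·0.0416667° lat → SW at lon -12.5°, lat 74.8333°.
Cell spans 0.0833333° lon × 0.0416667° lat. Centre is SW corner plus half of each.
latitude 74.8542° N, longitude 12.4583° W.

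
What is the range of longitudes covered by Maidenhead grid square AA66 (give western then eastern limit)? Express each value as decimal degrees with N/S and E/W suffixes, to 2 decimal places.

168.00° W, 166.00° W

Field A=0, A=0: +0·20° lon, +0·10° lat → SW at lon -180°, lat -90°.
Square 6, 6: +6·2° lon, +6·1° lat → SW at lon -168°, lat -84°.
Cell spans 2° lon × 1° lat.
west 168.00° W, east 166.00° W.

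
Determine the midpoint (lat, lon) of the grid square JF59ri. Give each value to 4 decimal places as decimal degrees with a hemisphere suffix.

30.6458° S, 11.4583° E

Field J=9, F=5: +9·20° lon, +5·10° lat → SW at lon 0°, lat -40°.
Square 5, 9: +5·2° lon, +9·1° lat → SW at lon 10°, lat -31°.
Subsquare r=17, i=8: +17·0.0833333° lon, +8·0.0416667° lat → SW at lon 11.4167°, lat -30.6667°.
Cell spans 0.0833333° lon × 0.0416667° lat. Centre is SW corner plus half of each.
latitude 30.6458° S, longitude 11.4583° E.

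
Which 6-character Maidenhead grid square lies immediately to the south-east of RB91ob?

RB91pa

Longitude subsquare o = 14; +1 → 15 = p.
Latitude subsquare b = 1; −1 → 0 = a.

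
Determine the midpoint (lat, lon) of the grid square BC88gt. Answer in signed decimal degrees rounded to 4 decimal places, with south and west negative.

Field B=1, C=2: +1·20° lon, +2·10° lat → SW at lon -160°, lat -70°.
Square 8, 8: +8·2° lon, +8·1° lat → SW at lon -144°, lat -62°.
Subsquare g=6, t=19: +6·0.0833333° lon, +19·0.0416667° lat → SW at lon -143.5°, lat -61.2083°.
Cell spans 0.0833333° lon × 0.0416667° lat. Centre is SW corner plus half of each.
latitude -61.1875, longitude -143.4583.

-61.1875, -143.4583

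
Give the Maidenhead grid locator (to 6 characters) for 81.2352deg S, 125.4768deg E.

Add 180° to longitude and 90° to latitude: 305.4768, 8.7648.
Field: 305.4768/20 → 15 → P, 8.7648/10 → 0 → A; chars PA.
Square: 5.4768/2 → 2, 8.7648/1 → 8; chars 28.
Subsquare: 1.4768/0.0833333 → 17 → r, 0.7648/0.0416667 → 18 → s; chars rs.

PA28rs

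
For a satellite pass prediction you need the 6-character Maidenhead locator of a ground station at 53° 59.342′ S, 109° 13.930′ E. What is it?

OD46oa

Add 180° to longitude and 90° to latitude: 289.2322, 36.0110.
Field: 289.2322/20 → 14 → O, 36.0110/10 → 3 → D; chars OD.
Square: 9.2322/2 → 4, 6.0110/1 → 6; chars 46.
Subsquare: 1.2322/0.0833333 → 14 → o, 0.0110/0.0416667 → 0 → a; chars oa.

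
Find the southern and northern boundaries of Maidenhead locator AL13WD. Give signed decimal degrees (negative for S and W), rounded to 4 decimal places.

Field A=0, L=11: +0·20° lon, +11·10° lat → SW at lon -180°, lat 20°.
Square 1, 3: +1·2° lon, +3·1° lat → SW at lon -178°, lat 23°.
Subsquare w=22, d=3: +22·0.0833333° lon, +3·0.0416667° lat → SW at lon -176.167°, lat 23.125°.
Cell spans 0.0833333° lon × 0.0416667° lat.
south 23.1250, north 23.1667.

23.1250, 23.1667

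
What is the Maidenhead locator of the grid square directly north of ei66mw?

Latitude subsquare w = 22; +1 → 23 = x.
The longitude characters are unchanged.

EI66mx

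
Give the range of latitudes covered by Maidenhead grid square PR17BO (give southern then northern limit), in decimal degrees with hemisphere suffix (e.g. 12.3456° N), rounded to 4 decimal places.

Field P=15, R=17: +15·20° lon, +17·10° lat → SW at lon 120°, lat 80°.
Square 1, 7: +1·2° lon, +7·1° lat → SW at lon 122°, lat 87°.
Subsquare b=1, o=14: +1·0.0833333° lon, +14·0.0416667° lat → SW at lon 122.083°, lat 87.5833°.
Cell spans 0.0833333° lon × 0.0416667° lat.
south 87.5833° N, north 87.6250° N.

87.5833° N, 87.6250° N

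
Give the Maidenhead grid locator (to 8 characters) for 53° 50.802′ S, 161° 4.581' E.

RD06md96

Add 180° to longitude and 90° to latitude: 341.07635, 36.15330.
Field: lon ⌊341.07635/20⌋ = 17 → R; lat ⌊36.15330/10⌋ = 3 → D.
Square: lon ⌊1.07635/2⌋ = 0; lat ⌊6.15330/1⌋ = 6.
Subsquare: lon ⌊1.07635/0.0833333⌋ = 12 → m; lat ⌊0.15330/0.0416667⌋ = 3 → d.
Extended square: lon ⌊0.07635/0.00833333⌋ = 9; lat ⌊0.02830/0.00416667⌋ = 6.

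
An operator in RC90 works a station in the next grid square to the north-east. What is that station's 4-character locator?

AC01

Longitude square 9; +1 → 10, wraps to 0, carry into field.
Longitude field R = 17; +1 → 18, wraps to 0 = A, wrapping around the antimeridian.
Latitude square 0; +1 → 1.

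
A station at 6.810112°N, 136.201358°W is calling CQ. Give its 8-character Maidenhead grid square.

Shift to the Maidenhead origin (180°W, 90°S): lon 43.79864, lat 96.81011.
Field: 43.79864/20 → 2 → C, 96.81011/10 → 9 → J; chars CJ.
Square: 3.79864/2 → 1, 6.81011/1 → 6; chars 16.
Subsquare: 1.79864/0.0833333 → 21 → v, 0.81011/0.0416667 → 19 → t; chars vt.
Extended square: 0.04864/0.00833333 → 5, 0.01845/0.00416667 → 4; chars 54.

CJ16vt54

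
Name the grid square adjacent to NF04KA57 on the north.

NF04ka58

Latitude extended square 7; +1 → 8.
The longitude characters are unchanged.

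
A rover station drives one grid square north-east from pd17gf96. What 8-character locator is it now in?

PD17hf07

Longitude extended square 9; +1 → 10, wraps to 0, carry into subsquare.
Longitude subsquare g = 6; +1 → 7 = h.
Latitude extended square 6; +1 → 7.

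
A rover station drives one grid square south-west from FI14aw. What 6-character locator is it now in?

Longitude subsquare a = 0; −1 → -1, wraps to 23 = x, carry into square.
Longitude square 1; −1 → 0.
Latitude subsquare w = 22; −1 → 21 = v.

FI04xv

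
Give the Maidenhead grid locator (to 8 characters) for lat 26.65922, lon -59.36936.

GL06hp58

Shift to the Maidenhead origin (180°W, 90°S): lon 120.63064, lat 116.65922.
Field: 120.63064/20 → 6 → G, 116.65922/10 → 11 → L; chars GL.
Square: 0.63064/2 → 0, 6.65922/1 → 6; chars 06.
Subsquare: 0.63064/0.0833333 → 7 → h, 0.65922/0.0416667 → 15 → p; chars hp.
Extended square: 0.04731/0.00833333 → 5, 0.03422/0.00416667 → 8; chars 58.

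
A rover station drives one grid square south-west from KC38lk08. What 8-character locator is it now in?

KC38kk97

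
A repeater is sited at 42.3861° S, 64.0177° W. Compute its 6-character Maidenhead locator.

FE77xo

Add 180° to longitude and 90° to latitude: 115.9823, 47.6139.
Field: 115.9823/20 → 5 → F, 47.6139/10 → 4 → E; chars FE.
Square: 15.9823/2 → 7, 7.6139/1 → 7; chars 77.
Subsquare: 1.9823/0.0833333 → 23 → x, 0.6139/0.0416667 → 14 → o; chars xo.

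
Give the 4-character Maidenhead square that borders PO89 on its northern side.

Latitude square 9; +1 → 10, wraps to 0, carry into field.
Latitude field O = 14; +1 → 15 = P.
The longitude characters are unchanged.

PP80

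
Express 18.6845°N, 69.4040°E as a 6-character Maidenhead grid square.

Offset from 180°W / 90°S: lon 249.4040°, lat 108.6845°.
Field (20°×10°, letters A–R): 249.4040/20 → 12 → M, 108.6845/10 → 10 → K; chars MK.
Square (2°×1°, digits 0–9): 9.4040/2 → 4, 8.6845/1 → 8; chars 48.
Subsquare (5′×2.5′, letters a–x): 1.4040/0.0833333 → 16 → q, 0.6845/0.0416667 → 16 → q; chars qq.

MK48qq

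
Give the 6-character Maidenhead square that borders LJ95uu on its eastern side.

LJ95vu

Longitude subsquare u = 20; +1 → 21 = v.
The latitude characters are unchanged.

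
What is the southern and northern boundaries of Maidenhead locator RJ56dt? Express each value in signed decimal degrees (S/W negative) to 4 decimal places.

Field R=17, J=9: +17·20° lon, +9·10° lat → SW at lon 160°, lat 0°.
Square 5, 6: +5·2° lon, +6·1° lat → SW at lon 170°, lat 6°.
Subsquare d=3, t=19: +3·0.0833333° lon, +19·0.0416667° lat → SW at lon 170.25°, lat 6.79167°.
Cell spans 0.0833333° lon × 0.0416667° lat.
south 6.7917, north 6.8333.

6.7917, 6.8333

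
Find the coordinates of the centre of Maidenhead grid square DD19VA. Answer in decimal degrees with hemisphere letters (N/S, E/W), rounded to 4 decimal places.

50.9792° S, 116.2083° W

Field D=3, D=3: +3·20° lon, +3·10° lat → SW at lon -120°, lat -60°.
Square 1, 9: +1·2° lon, +9·1° lat → SW at lon -118°, lat -51°.
Subsquare v=21, a=0: +21·0.0833333° lon, +0·0.0416667° lat → SW at lon -116.25°, lat -51°.
Cell spans 0.0833333° lon × 0.0416667° lat. Centre is SW corner plus half of each.
latitude 50.9792° S, longitude 116.2083° W.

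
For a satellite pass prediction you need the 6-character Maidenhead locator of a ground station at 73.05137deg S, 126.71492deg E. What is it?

PB36iw

Shift to the Maidenhead origin (180°W, 90°S): lon 306.7149, lat 16.9486.
Field: 306.7149/20 → 15 → P, 16.9486/10 → 1 → B; chars PB.
Square: 6.7149/2 → 3, 6.9486/1 → 6; chars 36.
Subsquare: 0.7149/0.0833333 → 8 → i, 0.9486/0.0416667 → 22 → w; chars iw.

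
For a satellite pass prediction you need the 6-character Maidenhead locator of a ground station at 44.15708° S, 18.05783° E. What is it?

JE95au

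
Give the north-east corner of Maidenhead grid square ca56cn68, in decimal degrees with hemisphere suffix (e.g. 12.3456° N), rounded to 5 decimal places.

Field C=2, A=0: +2·20° lon, +0·10° lat → SW at lon -140°, lat -90°.
Square 5, 6: +5·2° lon, +6·1° lat → SW at lon -130°, lat -84°.
Subsquare c=2, n=13: +2·0.0833333° lon, +13·0.0416667° lat → SW at lon -129.833°, lat -83.4583°.
Extended square 6, 8: +6·0.00833333° lon, +8·0.00416667° lat → SW at lon -129.783°, lat -83.425°.
Cell spans 0.00833333° lon × 0.00416667° lat. NE corner is SW corner plus one full cell.
latitude 83.42083° S, longitude 129.77500° W.

83.42083° S, 129.77500° W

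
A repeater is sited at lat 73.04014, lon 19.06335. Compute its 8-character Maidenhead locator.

Add 180° to longitude and 90° to latitude: 199.06335, 163.04014.
Field: 199.06335/20 → 9 → J, 163.04014/10 → 16 → Q; chars JQ.
Square: 19.06335/2 → 9, 3.04014/1 → 3; chars 93.
Subsquare: 1.06335/0.0833333 → 12 → m, 0.04014/0.0416667 → 0 → a; chars ma.
Extended square: 0.06335/0.00833333 → 7, 0.04014/0.00416667 → 9; chars 79.

JQ93ma79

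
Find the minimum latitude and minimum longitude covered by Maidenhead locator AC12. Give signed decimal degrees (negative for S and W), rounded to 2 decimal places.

-68.00, -178.00

Field A=0, C=2: +0·20° lon, +2·10° lat → SW at lon -180°, lat -70°.
Square 1, 2: +1·2° lon, +2·1° lat → SW at lon -178°, lat -68°.
latitude -68.00, longitude -178.00.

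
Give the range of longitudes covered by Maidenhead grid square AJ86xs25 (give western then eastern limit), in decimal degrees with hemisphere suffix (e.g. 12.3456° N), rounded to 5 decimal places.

162.06667° W, 162.05833° W

Field A=0, J=9: +0·20° lon, +9·10° lat → SW at lon -180°, lat 0°.
Square 8, 6: +8·2° lon, +6·1° lat → SW at lon -164°, lat 6°.
Subsquare x=23, s=18: +23·0.0833333° lon, +18·0.0416667° lat → SW at lon -162.083°, lat 6.75°.
Extended square 2, 5: +2·0.00833333° lon, +5·0.00416667° lat → SW at lon -162.067°, lat 6.77083°.
Cell spans 0.00833333° lon × 0.00416667° lat.
west 162.06667° W, east 162.05833° W.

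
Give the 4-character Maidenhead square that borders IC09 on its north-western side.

Longitude square 0; −1 → -1, wraps to 9, carry into field.
Longitude field I = 8; −1 → 7 = H.
Latitude square 9; +1 → 10, wraps to 0, carry into field.
Latitude field C = 2; +1 → 3 = D.

HD90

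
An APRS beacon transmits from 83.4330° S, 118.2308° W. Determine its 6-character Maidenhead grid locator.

DA06vn

Add 180° to longitude and 90° to latitude: 61.7692, 6.5670.
Field: lon ⌊61.7692/20⌋ = 3 → D; lat ⌊6.5670/10⌋ = 0 → A.
Square: lon ⌊1.7692/2⌋ = 0; lat ⌊6.5670/1⌋ = 6.
Subsquare: lon ⌊1.7692/0.0833333⌋ = 21 → v; lat ⌊0.5670/0.0416667⌋ = 13 → n.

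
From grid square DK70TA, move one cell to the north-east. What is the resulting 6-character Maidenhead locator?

DK70ub

Longitude subsquare t = 19; +1 → 20 = u.
Latitude subsquare a = 0; +1 → 1 = b.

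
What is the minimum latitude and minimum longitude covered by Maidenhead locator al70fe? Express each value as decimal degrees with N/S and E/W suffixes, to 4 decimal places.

Field A=0, L=11: +0·20° lon, +11·10° lat → SW at lon -180°, lat 20°.
Square 7, 0: +7·2° lon, +0·1° lat → SW at lon -166°, lat 20°.
Subsquare f=5, e=4: +5·0.0833333° lon, +4·0.0416667° lat → SW at lon -165.583°, lat 20.1667°.
latitude 20.1667° N, longitude 165.5833° W.

20.1667° N, 165.5833° W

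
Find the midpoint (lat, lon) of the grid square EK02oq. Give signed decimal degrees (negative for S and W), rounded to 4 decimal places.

12.6875, -98.7917

Field E=4, K=10: +4·20° lon, +10·10° lat → SW at lon -100°, lat 10°.
Square 0, 2: +0·2° lon, +2·1° lat → SW at lon -100°, lat 12°.
Subsquare o=14, q=16: +14·0.0833333° lon, +16·0.0416667° lat → SW at lon -98.8333°, lat 12.6667°.
Cell spans 0.0833333° lon × 0.0416667° lat. Centre is SW corner plus half of each.
latitude 12.6875, longitude -98.7917.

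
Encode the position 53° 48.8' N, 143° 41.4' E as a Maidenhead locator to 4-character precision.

QO13

Offset from 180°W / 90°S: lon 323.69°, lat 143.81°.
Field: lon ⌊323.69/20⌋ = 16 → Q; lat ⌊143.81/10⌋ = 14 → O.
Square: lon ⌊3.69/2⌋ = 1; lat ⌊3.81/1⌋ = 3.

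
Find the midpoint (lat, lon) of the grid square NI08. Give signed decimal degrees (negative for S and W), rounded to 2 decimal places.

Field N=13, I=8: +13·20° lon, +8·10° lat → SW at lon 80°, lat -10°.
Square 0, 8: +0·2° lon, +8·1° lat → SW at lon 80°, lat -2°.
Cell spans 2° lon × 1° lat. Centre is SW corner plus half of each.
latitude -1.50, longitude 81.00.

-1.50, 81.00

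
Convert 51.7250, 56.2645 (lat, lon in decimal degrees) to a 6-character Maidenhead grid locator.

Shift to the Maidenhead origin (180°W, 90°S): lon 236.2645, lat 141.7250.
Field: lon ⌊236.2645/20⌋ = 11 → L; lat ⌊141.7250/10⌋ = 14 → O.
Square: lon ⌊16.2645/2⌋ = 8; lat ⌊1.7250/1⌋ = 1.
Subsquare: lon ⌊0.2645/0.0833333⌋ = 3 → d; lat ⌊0.7250/0.0416667⌋ = 17 → r.

LO81dr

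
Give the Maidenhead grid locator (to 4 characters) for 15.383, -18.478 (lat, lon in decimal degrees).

Add 180° to longitude and 90° to latitude: 161.52, 105.38.
Field: lon ⌊161.52/20⌋ = 8 → I; lat ⌊105.38/10⌋ = 10 → K.
Square: lon ⌊1.52/2⌋ = 0; lat ⌊5.38/1⌋ = 5.

IK05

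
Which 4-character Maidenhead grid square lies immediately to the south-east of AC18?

Longitude square 1; +1 → 2.
Latitude square 8; −1 → 7.

AC27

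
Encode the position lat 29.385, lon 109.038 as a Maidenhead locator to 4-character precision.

OL49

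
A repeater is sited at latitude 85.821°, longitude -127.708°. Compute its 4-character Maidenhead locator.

Add 180° to longitude and 90° to latitude: 52.29, 175.82.
Field: lon ⌊52.29/20⌋ = 2 → C; lat ⌊175.82/10⌋ = 17 → R.
Square: lon ⌊12.29/2⌋ = 6; lat ⌊5.82/1⌋ = 5.

CR65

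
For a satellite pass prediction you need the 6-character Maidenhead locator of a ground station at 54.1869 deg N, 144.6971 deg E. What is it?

Shift to the Maidenhead origin (180°W, 90°S): lon 324.6971, lat 144.1869.
Field: 324.6971/20 → 16 → Q, 144.1869/10 → 14 → O; chars QO.
Square: 4.6971/2 → 2, 4.1869/1 → 4; chars 24.
Subsquare: 0.6971/0.0833333 → 8 → i, 0.1869/0.0416667 → 4 → e; chars ie.

QO24ie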